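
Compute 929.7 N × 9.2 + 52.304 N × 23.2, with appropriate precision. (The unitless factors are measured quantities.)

929.7 × 9.2 = 8553.24 → 8.6 × 10³ N (2 s.f., last digit at the 10^2 place).
52.304 × 23.2 = 1213.4528 → 1.21 × 10³ N (3 s.f., last digit at the 10^1 place).
Sum: 9766.6928 N; keep the coarser place, 10^2.
Result: 9.8 × 10³ N.

9.8 × 10³ N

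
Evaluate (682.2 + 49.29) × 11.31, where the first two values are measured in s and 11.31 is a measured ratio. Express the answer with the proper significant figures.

682.2 s + 49.29 s = 731.49 s; the sum is limited to 1 decimal place (4 s.f.).
Carrying full precision, 731.49 × 11.31 = 8273.1519 s; 11.31 has 4 s.f., so the result keeps min(4, 4) = 4 s.f.
Rounded to 4 significant figures: 8273 s.

8273 s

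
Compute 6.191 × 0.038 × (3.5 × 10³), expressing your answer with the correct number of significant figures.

8.2 × 10²

6.191 × 0.038 × (3.5 × 10³) = 823.403
Multiplication/division keeps the fewest significant figures: 6.191 → 4 s.f., 0.038 → 2 s.f., 3.5 × 10³ → 2 s.f.; limit is 2.
Rounded to 2 significant figures: 8.2 × 10².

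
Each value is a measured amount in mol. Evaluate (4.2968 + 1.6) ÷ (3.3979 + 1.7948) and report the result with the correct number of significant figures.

1.1

4.2968 + 1.6 = 5.8968, limited to 1 d.p. → 2 s.f.; 3.3979 + 1.7948 = 5.1927, limited to 4 d.p. → 5 s.f.
Carrying full precision, 5.8968 ÷ 5.1927 = 1.13559419955…; keep min(2, 5) = 2 s.f.
Rounded to 2 significant figures: 1.1.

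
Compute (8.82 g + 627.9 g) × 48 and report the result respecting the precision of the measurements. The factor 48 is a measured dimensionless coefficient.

8.82 g + 627.9 g = 636.72 g; the sum is limited to 1 decimal place (4 s.f.).
Carrying full precision, 636.72 × 48 = 30562.56 g; 48 has 2 s.f., so the result keeps min(4, 2) = 2 s.f.
Rounded to 2 significant figures: 3.1 × 10⁴ g.

3.1 × 10⁴ g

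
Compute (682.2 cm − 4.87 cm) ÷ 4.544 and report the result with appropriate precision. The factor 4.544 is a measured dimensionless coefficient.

149.1 cm

682.2 cm − 4.87 cm = 677.33 cm; the difference is limited to 1 decimal place (4 s.f.).
Carrying full precision, 677.33 ÷ 4.544 = 149.060299296… cm; 4.544 has 4 s.f., so the result keeps min(4, 4) = 4 s.f.
Rounded to 4 significant figures: 149.1 cm.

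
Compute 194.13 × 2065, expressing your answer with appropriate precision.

4.009 × 10⁵

194.13 × 2065 = 400878.45
Multiplication/division keeps the fewest significant figures: 194.13 → 5 s.f., 2065 → 4 s.f.; limit is 4.
Rounded to 4 significant figures: 4.009 × 10⁵.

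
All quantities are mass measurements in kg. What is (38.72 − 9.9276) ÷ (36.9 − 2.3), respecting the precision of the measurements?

0.832

38.72 − 9.9276 = 28.7924, limited to 2 d.p. → 4 s.f.; 36.9 − 2.3 = 34.6, limited to 1 d.p. → 3 s.f.
Carrying full precision, 28.7924 ÷ 34.6 = 0.832150289017…; keep min(4, 3) = 3 s.f.
Rounded to 3 significant figures: 0.832.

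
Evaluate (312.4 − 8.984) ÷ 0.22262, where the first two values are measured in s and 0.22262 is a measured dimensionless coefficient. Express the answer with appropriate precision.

1363 s

312.4 s − 8.984 s = 303.416 s; the difference is limited to 1 decimal place (4 s.f.).
Carrying full precision, 303.416 ÷ 0.22262 = 1362.93235109… s; 0.22262 has 5 s.f., so the result keeps min(4, 5) = 4 s.f.
Rounded to 4 significant figures: 1363 s.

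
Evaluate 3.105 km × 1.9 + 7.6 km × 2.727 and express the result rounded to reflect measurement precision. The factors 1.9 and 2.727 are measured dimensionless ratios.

3.105 × 1.9 = 5.8995 → 5.9 km (2 s.f., last digit at the 10^-1 place).
7.6 × 2.727 = 20.7252 → 21 km (2 s.f., last digit at the 10^0 place).
Sum: 26.6247 km; keep the coarser place, 10^0.
Result: 27 km.

27 km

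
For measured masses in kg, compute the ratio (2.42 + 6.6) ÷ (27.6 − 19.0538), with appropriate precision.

2.42 + 6.6 = 9.02, limited to 1 d.p. → 2 s.f.; 27.6 − 19.0538 = 8.5462, limited to 1 d.p. → 2 s.f.
Carrying full precision, 9.02 ÷ 8.5462 = 1.05543984461…; keep min(2, 2) = 2 s.f.
Rounded to 2 significant figures: 1.1.

1.1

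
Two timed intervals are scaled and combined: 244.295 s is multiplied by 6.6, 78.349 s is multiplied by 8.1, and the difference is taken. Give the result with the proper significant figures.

244.295 × 6.6 = 1612.347 → 1.6 × 10^3 s (2 s.f., last digit at the 10^2 place).
78.349 × 8.1 = 634.6269 → 6.3 × 10^2 s (2 s.f., last digit at the 10^1 place).
Difference: 977.7201 s; keep the coarser place, 10^2.
Result: 1.0 × 10^3 s.

1.0 × 10^3 s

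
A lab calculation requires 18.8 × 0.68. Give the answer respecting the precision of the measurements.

13

18.8 × 0.68 = 12.784
Multiplication/division keeps the fewest significant figures: 18.8 → 3 s.f., 0.68 → 2 s.f.; limit is 2.
Rounded to 2 significant figures: 13.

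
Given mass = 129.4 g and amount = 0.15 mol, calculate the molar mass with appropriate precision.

8.6 × 10² g/mol

molar mass = 129.4 g ÷ 0.15 mol = 862.666666667… g/mol.
129.4 has 4 significant figures; 0.15 has 2.
Division/multiplication keeps the fewest: 2 significant figures.
Rounded: 8.6 × 10² g/mol.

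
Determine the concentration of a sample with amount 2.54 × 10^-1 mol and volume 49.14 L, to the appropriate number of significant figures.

concentration = 2.54 × 10^-1 mol ÷ 49.14 L = 0.00516890516891… mol/L.
2.54 × 10^-1 has 3 significant figures; 49.14 has 4.
Division/multiplication keeps the fewest: 3 significant figures.
Rounded: 0.00517 mol/L.

0.00517 mol/L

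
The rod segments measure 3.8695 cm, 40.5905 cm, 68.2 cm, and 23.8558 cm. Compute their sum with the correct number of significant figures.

136.5 cm

3.8695 cm + 40.5905 cm + 68.2 cm + 23.8558 cm = 136.5158 cm.
Addition/subtraction keeps the fewest decimal places: 3.8695 → 4 decimal places, 40.5905 → 4 decimal places, 68.2 → 1 decimal place, 23.8558 → 4 decimal places; limit is 1.
Rounded to 1 decimal place: 136.5 cm.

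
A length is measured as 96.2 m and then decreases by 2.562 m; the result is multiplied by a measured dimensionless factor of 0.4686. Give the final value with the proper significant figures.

43.9 m

96.2 m − 2.562 m = 93.638 m; the difference is limited to 1 decimal place (3 s.f.).
Carrying full precision, 93.638 × 0.4686 = 43.8787668 m; 0.4686 has 4 s.f., so the result keeps min(3, 4) = 3 s.f.
Rounded to 3 significant figures: 43.9 m.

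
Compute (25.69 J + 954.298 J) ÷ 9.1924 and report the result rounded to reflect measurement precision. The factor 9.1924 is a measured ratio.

106.61 J

25.69 J + 954.298 J = 979.988 J; the sum is limited to 2 decimal places (5 s.f.).
Carrying full precision, 979.988 ÷ 9.1924 = 106.608502676… J; 9.1924 has 5 s.f., so the result keeps min(5, 5) = 5 s.f.
Rounded to 5 significant figures: 106.61 J.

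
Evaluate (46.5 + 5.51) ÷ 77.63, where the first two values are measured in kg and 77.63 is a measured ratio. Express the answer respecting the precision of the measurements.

0.670 kg

46.5 kg + 5.51 kg = 52.01 kg; the sum is limited to 1 decimal place (3 s.f.).
Carrying full precision, 52.01 ÷ 77.63 = 0.669972948602… kg; 77.63 has 4 s.f., so the result keeps min(3, 4) = 3 s.f.
Rounded to 3 significant figures: 0.670 kg.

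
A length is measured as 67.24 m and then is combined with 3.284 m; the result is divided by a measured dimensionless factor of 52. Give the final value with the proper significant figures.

1.4 m

67.24 m + 3.284 m = 70.524 m; the sum is limited to 2 decimal places (4 s.f.).
Carrying full precision, 70.524 ÷ 52 = 1.35623076923… m; 52 has 2 s.f., so the result keeps min(4, 2) = 2 s.f.
Rounded to 2 significant figures: 1.4 m.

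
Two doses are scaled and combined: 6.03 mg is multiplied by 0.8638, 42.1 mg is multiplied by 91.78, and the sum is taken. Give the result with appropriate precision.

3.87 × 10³ mg

6.03 × 0.8638 = 5.208714 → 5.21 mg (3 s.f., last digit at the 10^-2 place).
42.1 × 91.78 = 3863.938 → 3.86 × 10³ mg (3 s.f., last digit at the 10^1 place).
Sum: 3869.146714 mg; keep the coarser place, 10^1.
Result: 3.87 × 10³ mg.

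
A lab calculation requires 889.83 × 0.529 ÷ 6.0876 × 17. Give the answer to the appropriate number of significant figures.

889.83 × 0.529 ÷ 6.0876 × 17 = 1314.51494678…
Multiplication/division keeps the fewest significant figures: 889.83 → 5 s.f., 0.529 → 3 s.f., 6.0876 → 5 s.f., 17 → 2 s.f.; limit is 2.
Rounded to 2 significant figures: 1.3 × 10^3.

1.3 × 10^3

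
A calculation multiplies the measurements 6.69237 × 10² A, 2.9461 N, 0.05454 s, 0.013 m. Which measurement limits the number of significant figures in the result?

6.69237 × 10² A → 6 s.f.; 2.9461 N → 5 s.f.; 0.05454 s → 4 s.f.; 0.013 m → 2 s.f.
The fewest is 2 significant figures, from 0.013 m.

0.013 m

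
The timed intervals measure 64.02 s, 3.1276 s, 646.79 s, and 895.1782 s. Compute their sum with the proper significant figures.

64.02 s + 3.1276 s + 646.79 s + 895.1782 s = 1609.1158 s.
Addition/subtraction keeps the fewest decimal places: 64.02 → 2 decimal places, 3.1276 → 4 decimal places, 646.79 → 2 decimal places, 895.1782 → 4 decimal places; limit is 2.
Rounded to 2 decimal places: 1609.12 s.

1609.12 s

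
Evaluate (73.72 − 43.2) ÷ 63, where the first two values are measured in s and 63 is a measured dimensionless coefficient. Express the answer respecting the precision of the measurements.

73.72 s − 43.2 s = 30.52 s; the difference is limited to 1 decimal place (3 s.f.).
Carrying full precision, 30.52 ÷ 63 = 0.484444444444… s; 63 has 2 s.f., so the result keeps min(3, 2) = 2 s.f.
Rounded to 2 significant figures: 4.8 × 10⁻¹ s.

4.8 × 10⁻¹ s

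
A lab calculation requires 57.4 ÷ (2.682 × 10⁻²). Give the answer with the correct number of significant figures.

2.14 × 10³

57.4 ÷ (2.682 × 10⁻²) = 2140.19388516…
Multiplication/division keeps the fewest significant figures: 57.4 → 3 s.f., 2.682 × 10⁻² → 4 s.f.; limit is 3.
Rounded to 3 significant figures: 2.14 × 10³.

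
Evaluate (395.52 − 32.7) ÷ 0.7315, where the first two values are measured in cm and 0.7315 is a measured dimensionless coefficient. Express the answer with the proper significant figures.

496.0 cm

395.52 cm − 32.7 cm = 362.82 cm; the difference is limited to 1 decimal place (4 s.f.).
Carrying full precision, 362.82 ÷ 0.7315 = 495.994531784… cm; 0.7315 has 4 s.f., so the result keeps min(4, 4) = 4 s.f.
Rounded to 4 significant figures: 496.0 cm.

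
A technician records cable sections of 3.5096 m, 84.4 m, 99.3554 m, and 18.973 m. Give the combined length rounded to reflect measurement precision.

206.2 m

3.5096 m + 84.4 m + 99.3554 m + 18.973 m = 206.2380 m.
Addition/subtraction keeps the fewest decimal places: 3.5096 → 4 decimal places, 84.4 → 1 decimal place, 99.3554 → 4 decimal places, 18.973 → 3 decimal places; limit is 1.
Rounded to 1 decimal place: 206.2 m.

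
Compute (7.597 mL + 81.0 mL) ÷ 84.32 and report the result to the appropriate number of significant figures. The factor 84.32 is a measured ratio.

1.05 mL

7.597 mL + 81.0 mL = 88.597 mL; the sum is limited to 1 decimal place (3 s.f.).
Carrying full precision, 88.597 ÷ 84.32 = 1.05072343454… mL; 84.32 has 4 s.f., so the result keeps min(3, 4) = 3 s.f.
Rounded to 3 significant figures: 1.05 mL.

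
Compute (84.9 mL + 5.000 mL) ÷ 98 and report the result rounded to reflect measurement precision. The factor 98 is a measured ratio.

84.9 mL + 5.000 mL = 89.900 mL; the sum is limited to 1 decimal place (3 s.f.).
Carrying full precision, 89.900 ÷ 98 = 0.917346938776… mL; 98 has 2 s.f., so the result keeps min(3, 2) = 2 s.f.
Rounded to 2 significant figures: 0.92 mL.

0.92 mL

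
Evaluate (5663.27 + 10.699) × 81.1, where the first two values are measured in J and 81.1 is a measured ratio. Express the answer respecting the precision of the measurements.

5663.27 J + 10.699 J = 5673.969 J; the sum is limited to 2 decimal places (6 s.f.).
Carrying full precision, 5673.969 × 81.1 = 460158.8859 J; 81.1 has 3 s.f., so the result keeps min(6, 3) = 3 s.f.
Rounded to 3 significant figures: 4.60 × 10^5 J.

4.60 × 10^5 J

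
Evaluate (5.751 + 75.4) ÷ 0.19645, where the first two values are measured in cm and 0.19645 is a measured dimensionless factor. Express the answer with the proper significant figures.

413 cm

5.751 cm + 75.4 cm = 81.151 cm; the sum is limited to 1 decimal place (3 s.f.).
Carrying full precision, 81.151 ÷ 0.19645 = 413.087299567… cm; 0.19645 has 5 s.f., so the result keeps min(3, 5) = 3 s.f.
Rounded to 3 significant figures: 413 cm.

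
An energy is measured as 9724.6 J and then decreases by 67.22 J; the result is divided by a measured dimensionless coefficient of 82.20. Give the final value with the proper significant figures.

9724.6 J − 67.22 J = 9657.38 J; the difference is limited to 1 decimal place (5 s.f.).
Carrying full precision, 9657.38 ÷ 82.20 = 117.486374696… J; 82.20 has 4 s.f., so the result keeps min(5, 4) = 4 s.f.
Rounded to 4 significant figures: 117.5 J.

117.5 J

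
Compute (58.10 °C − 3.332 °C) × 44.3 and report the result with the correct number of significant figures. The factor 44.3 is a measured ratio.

58.10 °C − 3.332 °C = 54.768 °C; the difference is limited to 2 decimal places (4 s.f.).
Carrying full precision, 54.768 × 44.3 = 2426.2224 °C; 44.3 has 3 s.f., so the result keeps min(4, 3) = 3 s.f.
Rounded to 3 significant figures: 2.43 × 10^3 °C.

2.43 × 10^3 °C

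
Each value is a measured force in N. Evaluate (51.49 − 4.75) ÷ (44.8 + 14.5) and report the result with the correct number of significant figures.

51.49 − 4.75 = 46.74, limited to 2 d.p. → 4 s.f.; 44.8 + 14.5 = 59.3, limited to 1 d.p. → 3 s.f.
Carrying full precision, 46.74 ÷ 59.3 = 0.788195615514…; keep min(4, 3) = 3 s.f.
Rounded to 3 significant figures: 0.788.

0.788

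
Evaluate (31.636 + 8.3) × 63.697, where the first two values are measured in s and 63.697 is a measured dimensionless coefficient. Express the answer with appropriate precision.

2.54 × 10³ s

31.636 s + 8.3 s = 39.936 s; the sum is limited to 1 decimal place (3 s.f.).
Carrying full precision, 39.936 × 63.697 = 2543.803392 s; 63.697 has 5 s.f., so the result keeps min(3, 5) = 3 s.f.
Rounded to 3 significant figures: 2.54 × 10³ s.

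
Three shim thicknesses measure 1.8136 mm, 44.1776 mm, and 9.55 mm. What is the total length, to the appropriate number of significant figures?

1.8136 mm + 44.1776 mm + 9.55 mm = 55.5412 mm.
Addition/subtraction keeps the fewest decimal places: 1.8136 → 4 decimal places, 44.1776 → 4 decimal places, 9.55 → 2 decimal places; limit is 2.
Rounded to 2 decimal places: 55.54 mm.

55.54 mm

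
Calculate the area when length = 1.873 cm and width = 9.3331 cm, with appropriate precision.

area = 1.873 cm × 9.3331 cm = 17.4808963 cm².
1.873 has 4 significant figures; 9.3331 has 5.
Division/multiplication keeps the fewest: 4 significant figures.
Rounded: 17.48 cm².

17.48 cm²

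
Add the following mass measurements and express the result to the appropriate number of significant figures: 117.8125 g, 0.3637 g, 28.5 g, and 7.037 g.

153.7 g

117.8125 g + 0.3637 g + 28.5 g + 7.037 g = 153.7132 g.
Addition/subtraction keeps the fewest decimal places: 117.8125 → 4 decimal places, 0.3637 → 4 decimal places, 28.5 → 1 decimal place, 7.037 → 3 decimal places; limit is 1.
Rounded to 1 decimal place: 153.7 g.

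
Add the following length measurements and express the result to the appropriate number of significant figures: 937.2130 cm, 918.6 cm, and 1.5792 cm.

937.2130 cm + 918.6 cm + 1.5792 cm = 1857.3922 cm.
Addition/subtraction keeps the fewest decimal places: 937.2130 → 4 decimal places, 918.6 → 1 decimal place, 1.5792 → 4 decimal places; limit is 1.
Rounded to 1 decimal place: 1857.4 cm.

1857.4 cm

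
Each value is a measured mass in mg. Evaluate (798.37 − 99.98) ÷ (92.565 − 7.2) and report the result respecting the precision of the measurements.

8.18

798.37 − 99.98 = 698.39, limited to 2 d.p. → 5 s.f.; 92.565 − 7.2 = 85.365, limited to 1 d.p. → 3 s.f.
Carrying full precision, 698.39 ÷ 85.365 = 8.18122181222…; keep min(5, 3) = 3 s.f.
Rounded to 3 significant figures: 8.18.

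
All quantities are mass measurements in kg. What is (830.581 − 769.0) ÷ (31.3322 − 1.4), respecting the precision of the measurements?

2.06

830.581 − 769.0 = 61.581, limited to 1 d.p. → 3 s.f.; 31.3322 − 1.4 = 29.9322, limited to 1 d.p. → 3 s.f.
Carrying full precision, 61.581 ÷ 29.9322 = 2.05734961012…; keep min(3, 3) = 3 s.f.
Rounded to 3 significant figures: 2.06.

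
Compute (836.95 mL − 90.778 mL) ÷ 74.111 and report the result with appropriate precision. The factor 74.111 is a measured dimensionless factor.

836.95 mL − 90.778 mL = 746.172 mL; the difference is limited to 2 decimal places (5 s.f.).
Carrying full precision, 746.172 ÷ 74.111 = 10.068302951… mL; 74.111 has 5 s.f., so the result keeps min(5, 5) = 5 s.f.
Rounded to 5 significant figures: 10.068 mL.

10.068 mL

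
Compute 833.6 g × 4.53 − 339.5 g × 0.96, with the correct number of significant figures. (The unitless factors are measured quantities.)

3.45 × 10³ g

833.6 × 4.53 = 3776.208 → 3.78 × 10³ g (3 s.f., last digit at the 10^1 place).
339.5 × 0.96 = 325.92 → 3.3 × 10² g (2 s.f., last digit at the 10^1 place).
Difference: 3450.288 g; keep the coarser place, 10^1.
Result: 3.45 × 10³ g.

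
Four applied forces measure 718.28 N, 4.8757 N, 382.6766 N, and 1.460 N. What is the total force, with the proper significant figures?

718.28 N + 4.8757 N + 382.6766 N + 1.460 N = 1107.2923 N.
Addition/subtraction keeps the fewest decimal places: 718.28 → 2 decimal places, 4.8757 → 4 decimal places, 382.6766 → 4 decimal places, 1.460 → 3 decimal places; limit is 2.
Rounded to 2 decimal places: 1107.29 N.

1107.29 N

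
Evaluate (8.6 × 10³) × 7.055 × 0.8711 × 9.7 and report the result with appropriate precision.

5.1 × 10⁵

(8.6 × 10³) × 7.055 × 0.8711 × 9.7 = 512666.82791
Multiplication/division keeps the fewest significant figures: 8.6 × 10³ → 2 s.f., 7.055 → 4 s.f., 0.8711 → 4 s.f., 9.7 → 2 s.f.; limit is 2.
Rounded to 2 significant figures: 5.1 × 10⁵.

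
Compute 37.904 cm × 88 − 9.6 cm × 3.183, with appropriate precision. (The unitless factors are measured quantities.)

37.904 × 88 = 3335.552 → 3.3 × 10³ cm (2 s.f., last digit at the 10^2 place).
9.6 × 3.183 = 30.5568 → 31 cm (2 s.f., last digit at the 10^0 place).
Difference: 3304.9952 cm; keep the coarser place, 10^2.
Result: 3.3 × 10³ cm.

3.3 × 10³ cm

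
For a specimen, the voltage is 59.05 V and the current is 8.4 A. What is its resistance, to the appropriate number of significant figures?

7.0 Ω

resistance = 59.05 V ÷ 8.4 A = 7.02976190476… Ω.
59.05 has 4 significant figures; 8.4 has 2.
Division/multiplication keeps the fewest: 2 significant figures.
Rounded: 7.0 Ω.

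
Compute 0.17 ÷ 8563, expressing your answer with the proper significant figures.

2.0 × 10^-5

0.17 ÷ 8563 = 0.0000198528553077…
Multiplication/division keeps the fewest significant figures: 0.17 → 2 s.f., 8563 → 4 s.f.; limit is 2.
Rounded to 2 significant figures: 2.0 × 10^-5.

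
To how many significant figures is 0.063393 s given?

5

0.063393: leading zeros are not significant.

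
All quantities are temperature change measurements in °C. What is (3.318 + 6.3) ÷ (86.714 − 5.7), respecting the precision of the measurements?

3.318 + 6.3 = 9.618, limited to 1 d.p. → 2 s.f.; 86.714 − 5.7 = 81.014, limited to 1 d.p. → 3 s.f.
Carrying full precision, 9.618 ÷ 81.014 = 0.118720221196…; keep min(2, 3) = 2 s.f.
Rounded to 2 significant figures: 0.12.

0.12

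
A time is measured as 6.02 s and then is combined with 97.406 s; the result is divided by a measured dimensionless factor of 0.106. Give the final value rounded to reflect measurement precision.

976 s

6.02 s + 97.406 s = 103.426 s; the sum is limited to 2 decimal places (5 s.f.).
Carrying full precision, 103.426 ÷ 0.106 = 975.716981132… s; 0.106 has 3 s.f., so the result keeps min(5, 3) = 3 s.f.
Rounded to 3 significant figures: 976 s.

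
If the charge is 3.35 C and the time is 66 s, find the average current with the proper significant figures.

0.051 A

average current = 3.35 C ÷ 66 s = 0.0507575757576… A.
3.35 has 3 significant figures; 66 has 2.
Division/multiplication keeps the fewest: 2 significant figures.
Rounded: 0.051 A.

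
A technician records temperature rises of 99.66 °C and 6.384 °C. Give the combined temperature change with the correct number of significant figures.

99.66 °C + 6.384 °C = 106.044 °C.
Addition/subtraction keeps the fewest decimal places: 99.66 → 2 decimal places, 6.384 → 3 decimal places; limit is 2.
Rounded to 2 decimal places: 106.04 °C.

106.04 °C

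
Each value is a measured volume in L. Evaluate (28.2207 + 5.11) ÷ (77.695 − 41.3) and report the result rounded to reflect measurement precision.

0.916

28.2207 + 5.11 = 33.3307, limited to 2 d.p. → 4 s.f.; 77.695 − 41.3 = 36.395, limited to 1 d.p. → 3 s.f.
Carrying full precision, 33.3307 ÷ 36.395 = 0.915804368732…; keep min(4, 3) = 3 s.f.
Rounded to 3 significant figures: 0.916.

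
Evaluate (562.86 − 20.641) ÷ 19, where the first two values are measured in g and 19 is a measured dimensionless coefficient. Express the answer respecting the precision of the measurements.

562.86 g − 20.641 g = 542.219 g; the difference is limited to 2 decimal places (5 s.f.).
Carrying full precision, 542.219 ÷ 19 = 28.5378421053… g; 19 has 2 s.f., so the result keeps min(5, 2) = 2 s.f.
Rounded to 2 significant figures: 29 g.

29 g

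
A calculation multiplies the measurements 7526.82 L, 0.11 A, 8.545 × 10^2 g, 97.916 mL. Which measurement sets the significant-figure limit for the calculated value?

7526.82 L → 6 s.f.; 0.11 A → 2 s.f.; 8.545 × 10^2 g → 4 s.f.; 97.916 mL → 5 s.f.
The fewest is 2 significant figures, from 0.11 A.

0.11 A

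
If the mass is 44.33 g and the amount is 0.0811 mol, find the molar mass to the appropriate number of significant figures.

547 g/mol

molar mass = 44.33 g ÷ 0.0811 mol = 546.609124538… g/mol.
44.33 has 4 significant figures; 0.0811 has 3.
Division/multiplication keeps the fewest: 3 significant figures.
Rounded: 547 g/mol.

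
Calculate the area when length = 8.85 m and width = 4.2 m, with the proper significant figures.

37 m²

area = 8.85 m × 4.2 m = 37.17 m².
8.85 has 3 significant figures; 4.2 has 2.
Division/multiplication keeps the fewest: 2 significant figures.
Rounded: 37 m².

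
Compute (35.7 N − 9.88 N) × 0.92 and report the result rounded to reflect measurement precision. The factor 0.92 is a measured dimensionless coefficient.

24 N

35.7 N − 9.88 N = 25.82 N; the difference is limited to 1 decimal place (3 s.f.).
Carrying full precision, 25.82 × 0.92 = 23.7544 N; 0.92 has 2 s.f., so the result keeps min(3, 2) = 2 s.f.
Rounded to 2 significant figures: 24 N.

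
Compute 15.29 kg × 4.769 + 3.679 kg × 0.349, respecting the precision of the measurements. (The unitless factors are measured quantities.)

74.20 kg

15.29 × 4.769 = 72.91801 → 72.92 kg (4 s.f., last digit at the 10^-2 place).
3.679 × 0.349 = 1.283971 → 1.28 kg (3 s.f., last digit at the 10^-2 place).
Sum: 74.201981 kg; keep the coarser place, 10^-2.
Result: 74.20 kg.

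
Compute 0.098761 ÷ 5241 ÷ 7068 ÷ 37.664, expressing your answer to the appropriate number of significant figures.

7.079 × 10⁻¹¹

0.098761 ÷ 5241 ÷ 7068 ÷ 37.664 = 7.07861573274 × 10^-11…
Multiplication/division keeps the fewest significant figures: 0.098761 → 5 s.f., 5241 → 4 s.f., 7068 → 4 s.f., 37.664 → 5 s.f.; limit is 4.
Rounded to 4 significant figures: 7.079 × 10⁻¹¹.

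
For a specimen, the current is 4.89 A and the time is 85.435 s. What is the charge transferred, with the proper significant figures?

charge transferred = 4.89 A × 85.435 s = 417.77715 C.
4.89 has 3 significant figures; 85.435 has 5.
Division/multiplication keeps the fewest: 3 significant figures.
Rounded: 418 C.

418 C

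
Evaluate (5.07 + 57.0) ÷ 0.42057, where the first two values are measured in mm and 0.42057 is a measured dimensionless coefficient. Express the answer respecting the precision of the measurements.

5.07 mm + 57.0 mm = 62.07 mm; the sum is limited to 1 decimal place (3 s.f.).
Carrying full precision, 62.07 ÷ 0.42057 = 147.585419787… mm; 0.42057 has 5 s.f., so the result keeps min(3, 5) = 3 s.f.
Rounded to 3 significant figures: 148 mm.

148 mm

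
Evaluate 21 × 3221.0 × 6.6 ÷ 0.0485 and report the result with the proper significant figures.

9.2 × 10^6

21 × 3221.0 × 6.6 ÷ 0.0485 = 9204754.63918…
Multiplication/division keeps the fewest significant figures: 21 → 2 s.f., 3221.0 → 5 s.f., 6.6 → 2 s.f., 0.0485 → 3 s.f.; limit is 2.
Rounded to 2 significant figures: 9.2 × 10^6.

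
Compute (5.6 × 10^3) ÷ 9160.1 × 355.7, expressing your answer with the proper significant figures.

2.2 × 10^2

(5.6 × 10^3) ÷ 9160.1 × 355.7 = 217.456141309…
Multiplication/division keeps the fewest significant figures: 5.6 × 10^3 → 2 s.f., 9160.1 → 5 s.f., 355.7 → 4 s.f.; limit is 2.
Rounded to 2 significant figures: 2.2 × 10^2.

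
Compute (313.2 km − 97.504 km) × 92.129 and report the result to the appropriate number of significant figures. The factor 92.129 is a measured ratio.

1.987 × 10⁴ km

313.2 km − 97.504 km = 215.696 km; the difference is limited to 1 decimal place (4 s.f.).
Carrying full precision, 215.696 × 92.129 = 19871.856784 km; 92.129 has 5 s.f., so the result keeps min(4, 5) = 4 s.f.
Rounded to 4 significant figures: 1.987 × 10⁴ km.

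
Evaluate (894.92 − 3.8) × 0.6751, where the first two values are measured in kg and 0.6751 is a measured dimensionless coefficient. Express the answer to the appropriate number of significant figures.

894.92 kg − 3.8 kg = 891.12 kg; the difference is limited to 1 decimal place (4 s.f.).
Carrying full precision, 891.12 × 0.6751 = 601.595112 kg; 0.6751 has 4 s.f., so the result keeps min(4, 4) = 4 s.f.
Rounded to 4 significant figures: 601.6 kg.

601.6 kg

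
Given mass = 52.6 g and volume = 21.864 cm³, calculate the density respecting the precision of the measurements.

2.41 g/cm³

density = 52.6 g ÷ 21.864 cm³ = 2.40578119283… g/cm³.
52.6 has 3 significant figures; 21.864 has 5.
Division/multiplication keeps the fewest: 3 significant figures.
Rounded: 2.41 g/cm³.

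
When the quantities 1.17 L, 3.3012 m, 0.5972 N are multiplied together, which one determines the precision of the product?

1.17 L

1.17 L → 3 s.f.; 3.3012 m → 5 s.f.; 0.5972 N → 4 s.f.
The fewest is 3 significant figures, from 1.17 L.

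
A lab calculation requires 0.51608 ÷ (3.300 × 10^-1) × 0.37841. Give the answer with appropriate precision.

0.51608 ÷ (3.300 × 10^-1) × 0.37841 = 0.591787372121…
Multiplication/division keeps the fewest significant figures: 0.51608 → 5 s.f., 3.300 × 10^-1 → 4 s.f., 0.37841 → 5 s.f.; limit is 4.
Rounded to 4 significant figures: 0.5918.

0.5918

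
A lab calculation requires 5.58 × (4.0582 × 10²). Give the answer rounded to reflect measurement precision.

5.58 × (4.0582 × 10²) = 2264.4756
Multiplication/division keeps the fewest significant figures: 5.58 → 3 s.f., 4.0582 × 10² → 5 s.f.; limit is 3.
Rounded to 3 significant figures: 2.26 × 10³.

2.26 × 10³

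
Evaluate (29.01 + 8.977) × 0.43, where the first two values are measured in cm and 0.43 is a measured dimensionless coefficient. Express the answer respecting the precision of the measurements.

29.01 cm + 8.977 cm = 37.987 cm; the sum is limited to 2 decimal places (4 s.f.).
Carrying full precision, 37.987 × 0.43 = 16.33441 cm; 0.43 has 2 s.f., so the result keeps min(4, 2) = 2 s.f.
Rounded to 2 significant figures: 16 cm.

16 cm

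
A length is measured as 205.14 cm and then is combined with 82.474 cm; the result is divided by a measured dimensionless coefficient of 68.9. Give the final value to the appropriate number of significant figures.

205.14 cm + 82.474 cm = 287.614 cm; the sum is limited to 2 decimal places (5 s.f.).
Carrying full precision, 287.614 ÷ 68.9 = 4.17436865022… cm; 68.9 has 3 s.f., so the result keeps min(5, 3) = 3 s.f.
Rounded to 3 significant figures: 4.17 cm.

4.17 cm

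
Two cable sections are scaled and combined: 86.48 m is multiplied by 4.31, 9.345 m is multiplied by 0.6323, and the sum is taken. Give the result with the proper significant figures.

86.48 × 4.31 = 372.7288 → 373 m (3 s.f., last digit at the 10^0 place).
9.345 × 0.6323 = 5.9088435 → 5.909 m (4 s.f., last digit at the 10^-3 place).
Sum: 378.6376435 m; keep the coarser place, 10^0.
Result: 379 m.

379 m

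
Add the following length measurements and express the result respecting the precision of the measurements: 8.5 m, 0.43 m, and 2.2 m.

8.5 m + 0.43 m + 2.2 m = 11.13 m.
Addition/subtraction keeps the fewest decimal places: 8.5 → 1 decimal place, 0.43 → 2 decimal places, 2.2 → 1 decimal place; limit is 1.
Rounded to 1 decimal place: 11.1 m.

11.1 m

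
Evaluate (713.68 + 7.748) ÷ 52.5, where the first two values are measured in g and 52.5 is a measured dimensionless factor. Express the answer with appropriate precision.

13.7 g

713.68 g + 7.748 g = 721.428 g; the sum is limited to 2 decimal places (5 s.f.).
Carrying full precision, 721.428 ÷ 52.5 = 13.7414857143… g; 52.5 has 3 s.f., so the result keeps min(5, 3) = 3 s.f.
Rounded to 3 significant figures: 13.7 g.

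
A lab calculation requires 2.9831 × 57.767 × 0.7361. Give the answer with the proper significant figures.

126.8

2.9831 × 57.767 × 0.7361 = 126.848239421…
Multiplication/division keeps the fewest significant figures: 2.9831 → 5 s.f., 57.767 → 5 s.f., 0.7361 → 4 s.f.; limit is 4.
Rounded to 4 significant figures: 126.8.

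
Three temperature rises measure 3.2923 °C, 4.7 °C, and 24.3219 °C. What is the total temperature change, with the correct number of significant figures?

3.2923 °C + 4.7 °C + 24.3219 °C = 32.3142 °C.
Addition/subtraction keeps the fewest decimal places: 3.2923 → 4 decimal places, 4.7 → 1 decimal place, 24.3219 → 4 decimal places; limit is 1.
Rounded to 1 decimal place: 32.3 °C.

32.3 °C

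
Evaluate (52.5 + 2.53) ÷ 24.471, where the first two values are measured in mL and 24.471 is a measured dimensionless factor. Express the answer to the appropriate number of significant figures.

2.25 mL

52.5 mL + 2.53 mL = 55.03 mL; the sum is limited to 1 decimal place (3 s.f.).
Carrying full precision, 55.03 ÷ 24.471 = 2.24878427526… mL; 24.471 has 5 s.f., so the result keeps min(3, 5) = 3 s.f.
Rounded to 3 significant figures: 2.25 mL.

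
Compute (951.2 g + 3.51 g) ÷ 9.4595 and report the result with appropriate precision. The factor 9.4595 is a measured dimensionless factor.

100.9 g

951.2 g + 3.51 g = 954.71 g; the sum is limited to 1 decimal place (4 s.f.).
Carrying full precision, 954.71 ÷ 9.4595 = 100.926053174… g; 9.4595 has 5 s.f., so the result keeps min(4, 5) = 4 s.f.
Rounded to 4 significant figures: 100.9 g.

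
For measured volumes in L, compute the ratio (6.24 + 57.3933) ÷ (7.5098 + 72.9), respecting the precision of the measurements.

6.24 + 57.3933 = 63.6333, limited to 2 d.p. → 4 s.f.; 7.5098 + 72.9 = 80.4098, limited to 1 d.p. → 3 s.f.
Carrying full precision, 63.6333 ÷ 80.4098 = 0.791362495616…; keep min(4, 3) = 3 s.f.
Rounded to 3 significant figures: 0.791.

0.791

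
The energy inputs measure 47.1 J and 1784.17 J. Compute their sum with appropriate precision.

1831.3 J

47.1 J + 1784.17 J = 1831.27 J.
Addition/subtraction keeps the fewest decimal places: 47.1 → 1 decimal place, 1784.17 → 2 decimal places; limit is 1.
Rounded to 1 decimal place: 1831.3 J.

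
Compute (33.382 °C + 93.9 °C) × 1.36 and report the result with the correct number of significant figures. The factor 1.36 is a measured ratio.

33.382 °C + 93.9 °C = 127.282 °C; the sum is limited to 1 decimal place (4 s.f.).
Carrying full precision, 127.282 × 1.36 = 173.10352 °C; 1.36 has 3 s.f., so the result keeps min(4, 3) = 3 s.f.
Rounded to 3 significant figures: 1.73 × 10² °C.

1.73 × 10² °C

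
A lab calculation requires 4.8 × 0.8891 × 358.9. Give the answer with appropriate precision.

4.8 × 0.8891 × 358.9 = 1531.670352
Multiplication/division keeps the fewest significant figures: 4.8 → 2 s.f., 0.8891 → 4 s.f., 358.9 → 4 s.f.; limit is 2.
Rounded to 2 significant figures: 1.5 × 10^3.

1.5 × 10^3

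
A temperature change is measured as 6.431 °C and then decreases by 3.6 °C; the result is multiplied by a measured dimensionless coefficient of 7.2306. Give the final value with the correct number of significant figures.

6.431 °C − 3.6 °C = 2.831 °C; the difference is limited to 1 decimal place (2 s.f.).
Carrying full precision, 2.831 × 7.2306 = 20.4698286 °C; 7.2306 has 5 s.f., so the result keeps min(2, 5) = 2 s.f.
Rounded to 2 significant figures: 20. °C.

20. °C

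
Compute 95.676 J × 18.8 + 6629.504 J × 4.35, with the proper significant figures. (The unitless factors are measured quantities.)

95.676 × 18.8 = 1798.7088 → 1.80 × 10³ J (3 s.f., last digit at the 10^1 place).
6629.504 × 4.35 = 28838.3424 → 2.88 × 10⁴ J (3 s.f., last digit at the 10^2 place).
Sum: 30637.0512 J; keep the coarser place, 10^2.
Result: 3.06 × 10⁴ J.

3.06 × 10⁴ J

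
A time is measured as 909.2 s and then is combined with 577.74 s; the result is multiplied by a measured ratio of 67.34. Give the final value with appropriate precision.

1.001 × 10^5 s

909.2 s + 577.74 s = 1486.94 s; the sum is limited to 1 decimal place (5 s.f.).
Carrying full precision, 1486.94 × 67.34 = 100130.5396 s; 67.34 has 4 s.f., so the result keeps min(5, 4) = 4 s.f.
Rounded to 4 significant figures: 1.001 × 10^5 s.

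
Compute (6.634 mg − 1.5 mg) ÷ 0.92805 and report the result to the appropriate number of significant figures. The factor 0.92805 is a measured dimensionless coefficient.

6.634 mg − 1.5 mg = 5.134 mg; the difference is limited to 1 decimal place (2 s.f.).
Carrying full precision, 5.134 ÷ 0.92805 = 5.53202952427… mg; 0.92805 has 5 s.f., so the result keeps min(2, 5) = 2 s.f.
Rounded to 2 significant figures: 5.5 mg.

5.5 mg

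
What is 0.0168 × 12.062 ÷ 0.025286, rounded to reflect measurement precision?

8.01

0.0168 × 12.062 ÷ 0.025286 = 8.01398402278…
Multiplication/division keeps the fewest significant figures: 0.0168 → 3 s.f., 12.062 → 5 s.f., 0.025286 → 5 s.f.; limit is 3.
Rounded to 3 significant figures: 8.01.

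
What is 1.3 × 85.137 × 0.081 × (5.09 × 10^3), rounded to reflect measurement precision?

1.3 × 85.137 × 0.081 × (5.09 × 10^3) = 45631.473849
Multiplication/division keeps the fewest significant figures: 1.3 → 2 s.f., 85.137 → 5 s.f., 0.081 → 2 s.f., 5.09 × 10^3 → 3 s.f.; limit is 2.
Rounded to 2 significant figures: 4.6 × 10^4.

4.6 × 10^4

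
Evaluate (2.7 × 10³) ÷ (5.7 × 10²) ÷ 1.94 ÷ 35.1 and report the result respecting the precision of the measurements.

(2.7 × 10³) ÷ (5.7 × 10²) ÷ 1.94 ÷ 35.1 = 0.0695632817174…
Multiplication/division keeps the fewest significant figures: 2.7 × 10³ → 2 s.f., 5.7 × 10² → 2 s.f., 1.94 → 3 s.f., 35.1 → 3 s.f.; limit is 2.
Rounded to 2 significant figures: 0.070.

0.070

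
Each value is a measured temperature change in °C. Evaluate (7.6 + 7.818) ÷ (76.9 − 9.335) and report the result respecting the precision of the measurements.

0.228

7.6 + 7.818 = 15.418, limited to 1 d.p. → 3 s.f.; 76.9 − 9.335 = 67.565, limited to 1 d.p. → 3 s.f.
Carrying full precision, 15.418 ÷ 67.565 = 0.228195071413…; keep min(3, 3) = 3 s.f.
Rounded to 3 significant figures: 0.228.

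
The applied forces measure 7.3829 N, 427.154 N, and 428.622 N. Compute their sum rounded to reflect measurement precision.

7.3829 N + 427.154 N + 428.622 N = 863.1589 N.
Addition/subtraction keeps the fewest decimal places: 7.3829 → 4 decimal places, 427.154 → 3 decimal places, 428.622 → 3 decimal places; limit is 3.
Rounded to 3 decimal places: 863.159 N.

863.159 N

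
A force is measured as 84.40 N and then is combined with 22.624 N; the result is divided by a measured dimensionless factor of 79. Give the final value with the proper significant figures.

84.40 N + 22.624 N = 107.024 N; the sum is limited to 2 decimal places (5 s.f.).
Carrying full precision, 107.024 ÷ 79 = 1.35473417722… N; 79 has 2 s.f., so the result keeps min(5, 2) = 2 s.f.
Rounded to 2 significant figures: 1.4 N.

1.4 N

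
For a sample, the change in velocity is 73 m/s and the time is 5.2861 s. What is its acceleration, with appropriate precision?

acceleration = 73 m/s ÷ 5.2861 s = 13.8098030684… m/s².
73 has 2 significant figures; 5.2861 has 5.
Division/multiplication keeps the fewest: 2 significant figures.
Rounded: 14 m/s².

14 m/s²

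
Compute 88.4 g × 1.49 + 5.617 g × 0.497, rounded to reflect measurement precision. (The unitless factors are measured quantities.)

135 g

88.4 × 1.49 = 131.716 → 1.32 × 10² g (3 s.f., last digit at the 10^0 place).
5.617 × 0.497 = 2.791649 → 2.79 g (3 s.f., last digit at the 10^-2 place).
Sum: 134.507649 g; keep the coarser place, 10^0.
Result: 135 g.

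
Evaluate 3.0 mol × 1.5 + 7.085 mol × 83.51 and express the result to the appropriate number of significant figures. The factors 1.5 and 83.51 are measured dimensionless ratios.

5.962 × 10^2 mol

3.0 × 1.5 = 4.5 → 4.5 mol (2 s.f., last digit at the 10^-1 place).
7.085 × 83.51 = 591.66835 → 5.917 × 10^2 mol (4 s.f., last digit at the 10^-1 place).
Sum: 596.16835 mol; keep the coarser place, 10^-1.
Result: 5.962 × 10^2 mol.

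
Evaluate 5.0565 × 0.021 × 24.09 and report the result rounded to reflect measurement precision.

2.6

5.0565 × 0.021 × 24.09 = 2.558032785
Multiplication/division keeps the fewest significant figures: 5.0565 → 5 s.f., 0.021 → 2 s.f., 24.09 → 4 s.f.; limit is 2.
Rounded to 2 significant figures: 2.6.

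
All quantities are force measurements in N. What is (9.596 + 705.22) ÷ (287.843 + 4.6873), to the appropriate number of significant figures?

2.4436

9.596 + 705.22 = 714.816, limited to 2 d.p. → 5 s.f.; 287.843 + 4.6873 = 292.5303, limited to 3 d.p. → 6 s.f.
Carrying full precision, 714.816 ÷ 292.5303 = 2.44356225663…; keep min(5, 6) = 5 s.f.
Rounded to 5 significant figures: 2.4436.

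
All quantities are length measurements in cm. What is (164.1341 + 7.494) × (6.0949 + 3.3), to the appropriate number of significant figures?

164.1341 + 7.494 = 171.6281, limited to 3 d.p. → 6 s.f.; 6.0949 + 3.3 = 9.3949, limited to 1 d.p. → 2 s.f.
Carrying full precision, 171.6281 × 9.3949 = 1612.42883669; keep min(6, 2) = 2 s.f.
Rounded to 2 significant figures: 1.6 × 10^3 cm².

1.6 × 10^3 cm²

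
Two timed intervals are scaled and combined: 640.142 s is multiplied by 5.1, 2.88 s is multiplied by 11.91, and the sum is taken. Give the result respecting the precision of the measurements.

3.3 × 10³ s

640.142 × 5.1 = 3264.7242 → 3.3 × 10³ s (2 s.f., last digit at the 10^2 place).
2.88 × 11.91 = 34.3008 → 34.3 s (3 s.f., last digit at the 10^-1 place).
Sum: 3299.025 s; keep the coarser place, 10^2.
Result: 3.3 × 10³ s.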